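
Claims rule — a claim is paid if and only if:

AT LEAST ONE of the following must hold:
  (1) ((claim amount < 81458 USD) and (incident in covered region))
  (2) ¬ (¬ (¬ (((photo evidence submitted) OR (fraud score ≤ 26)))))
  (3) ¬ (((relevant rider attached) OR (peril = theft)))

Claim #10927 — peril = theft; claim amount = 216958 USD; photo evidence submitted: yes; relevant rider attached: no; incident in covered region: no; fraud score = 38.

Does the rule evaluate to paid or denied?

Atomic conditions:
  claim amount < 81458 USD: 216958 < 81458 is false
  incident in covered region: no → false
  photo evidence submitted: yes → true
  fraud score ≤ 26: 38 ≤ 26 is false
  relevant rider attached: no → false
  peril = theft: theft == theft is true
Combine:
[1] false AND false = false
[2.1.1.1] true OR false = true
[2.1.1] NOT true = false
[2.1] NOT false = true
[2] NOT true = false
[3.1] false OR true = true
[3] NOT true = false
[root] false OR false OR false = false
Overall: false → denied

Denied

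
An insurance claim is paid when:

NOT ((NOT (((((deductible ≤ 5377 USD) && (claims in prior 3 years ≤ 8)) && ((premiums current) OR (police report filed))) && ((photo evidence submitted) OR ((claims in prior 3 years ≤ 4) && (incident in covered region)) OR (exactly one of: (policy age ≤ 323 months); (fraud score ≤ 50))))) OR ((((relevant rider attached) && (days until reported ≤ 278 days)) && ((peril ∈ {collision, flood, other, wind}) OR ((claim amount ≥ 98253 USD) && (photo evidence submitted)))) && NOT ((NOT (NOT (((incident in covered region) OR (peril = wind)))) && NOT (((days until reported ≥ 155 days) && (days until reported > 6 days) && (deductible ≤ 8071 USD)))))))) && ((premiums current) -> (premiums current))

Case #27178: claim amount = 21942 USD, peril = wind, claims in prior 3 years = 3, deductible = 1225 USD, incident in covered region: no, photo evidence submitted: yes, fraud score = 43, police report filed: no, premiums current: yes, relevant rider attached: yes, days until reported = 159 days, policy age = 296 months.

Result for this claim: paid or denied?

Atomic conditions:
  deductible ≤ 5377 USD: 1225 ≤ 5377 is true
  claims in prior 3 years ≤ 8: 3 ≤ 8 is true
  premiums current: yes → true
  police report filed: no → false
  photo evidence submitted: yes → true
  claims in prior 3 years ≤ 4: 3 ≤ 4 is true
  incident in covered region: no → false
  policy age ≤ 323 months: 296 ≤ 323 is true
  fraud score ≤ 50: 43 ≤ 50 is true
  relevant rider attached: yes → true
  days until reported ≤ 278 days: 159 ≤ 278 is true
  peril ∈ {collision, flood, other, wind}: wind is in the set → true
  claim amount ≥ 98253 USD: 21942 ≥ 98253 is false
  peril = wind: wind == wind is true
  days until reported ≥ 155 days: 159 ≥ 155 is true
  days until reported > 6 days: 159 > 6 is true
  deductible ≤ 8071 USD: 1225 ≤ 8071 is true
Combine:
[1.1.1.1.1.1] true AND true = true
[1.1.1.1.1.2] true OR false = true
[1.1.1.1.1] true AND true = true
[1.1.1.1.2.2] true AND false = false
[1.1.1.1.2.3] exactly-one(true, true) = false
[1.1.1.1.2] true OR false OR false = true
[1.1.1.1] true AND true = true
[1.1.1] NOT true = false
[1.1.2.1.1] true AND true = true
[1.1.2.1.2.2] false AND true = false
[1.1.2.1.2] true OR false = true
[1.1.2.1] true AND true = true
[1.1.2.2.1.1.1.1] false OR true = true
[1.1.2.2.1.1.1] NOT true = false
[1.1.2.2.1.1] NOT false = true
[1.1.2.2.1.2.1] true AND true AND true = true
[1.1.2.2.1.2] NOT true = false
[1.1.2.2.1] true AND false = false
[1.1.2.2] NOT false = true
[1.1.2] true AND true = true
[1.1] false OR true = true
[1] NOT true = false
[2] true → true = true
[root] false AND true = false
Overall: false → denied

Denied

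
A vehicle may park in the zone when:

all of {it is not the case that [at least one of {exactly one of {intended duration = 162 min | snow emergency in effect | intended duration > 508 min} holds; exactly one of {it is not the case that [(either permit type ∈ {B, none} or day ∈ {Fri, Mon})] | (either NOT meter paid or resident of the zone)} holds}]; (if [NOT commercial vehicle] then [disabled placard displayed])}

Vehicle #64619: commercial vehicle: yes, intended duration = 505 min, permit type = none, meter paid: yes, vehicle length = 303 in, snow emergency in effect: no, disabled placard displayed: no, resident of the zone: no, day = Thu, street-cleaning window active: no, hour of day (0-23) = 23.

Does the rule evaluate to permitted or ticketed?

Permitted

Atomic conditions:
  intended duration = 162 min: 505 == 162 is false
  snow emergency in effect: no → false
  intended duration > 508 min: 505 > 508 is false
  permit type ∈ {B, none}: none is in the set → true
  day ∈ {Fri, Mon}: Thu is not in the set → false
  NOT meter paid: yes → false
  resident of the zone: no → false
  NOT commercial vehicle: yes → false
  disabled placard displayed: no → false
Combine:
[1.1.1] exactly-one(false, false, false) = false
[1.1.2.1.1] true OR false = true
[1.1.2.1] NOT true = false
[1.1.2.2] false OR false = false
[1.1.2] exactly-one(false, false) = false
[1.1] false OR false = false
[1] NOT false = true
[2] false → false (antecedent false ⇒ implication holds) = true
[root] true AND true = true
Overall: true → permitted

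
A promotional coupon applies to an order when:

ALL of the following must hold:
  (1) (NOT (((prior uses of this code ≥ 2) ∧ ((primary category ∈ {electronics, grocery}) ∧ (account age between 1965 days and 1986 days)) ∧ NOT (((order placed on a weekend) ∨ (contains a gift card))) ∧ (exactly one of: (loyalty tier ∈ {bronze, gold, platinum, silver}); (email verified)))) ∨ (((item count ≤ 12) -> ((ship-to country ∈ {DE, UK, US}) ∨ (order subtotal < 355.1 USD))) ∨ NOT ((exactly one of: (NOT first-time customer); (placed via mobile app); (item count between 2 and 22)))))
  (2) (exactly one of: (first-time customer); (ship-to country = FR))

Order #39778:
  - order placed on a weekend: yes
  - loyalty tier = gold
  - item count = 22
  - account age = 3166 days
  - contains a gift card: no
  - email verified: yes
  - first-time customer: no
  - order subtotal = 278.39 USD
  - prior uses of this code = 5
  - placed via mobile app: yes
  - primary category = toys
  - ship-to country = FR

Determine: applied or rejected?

Atomic conditions:
  prior uses of this code ≥ 2: 5 ≥ 2 is true
  primary category ∈ {electronics, grocery}: toys is not in the set → false
  account age between 1965 days and 1986 days: 3166 in [1965, 1986] is false
  order placed on a weekend: yes → true
  contains a gift card: no → false
  loyalty tier ∈ {bronze, gold, platinum, silver}: gold is in the set → true
  email verified: yes → true
  item count ≤ 12: 22 ≤ 12 is false
  ship-to country ∈ {DE, UK, US}: FR is not in the set → false
  order subtotal < 355.1 USD: 278.39 < 355.1 is true
  NOT first-time customer: no → true
  placed via mobile app: yes → true
  item count between 2 and 22: 22 in [2, 22] is true
  first-time customer: no → false
  ship-to country = FR: FR == FR is true
Combine:
[1.1.1.2] false AND false = false
[1.1.1.3.1] true OR false = true
[1.1.1.3] NOT true = false
[1.1.1.4] exactly-one(true, true) = false
[1.1.1] true AND false AND false AND false = false
[1.1] NOT false = true
[1.2.1.2] false OR true = true
[1.2.1] false → true (antecedent false ⇒ implication holds) = true
[1.2.2.1] exactly-one(true, true, true) = false
[1.2.2] NOT false = true
[1.2] true OR true = true
[1] true OR true = true
[2] exactly-one(false, true) = true
[root] true AND true = true
Overall: true → applied

Applied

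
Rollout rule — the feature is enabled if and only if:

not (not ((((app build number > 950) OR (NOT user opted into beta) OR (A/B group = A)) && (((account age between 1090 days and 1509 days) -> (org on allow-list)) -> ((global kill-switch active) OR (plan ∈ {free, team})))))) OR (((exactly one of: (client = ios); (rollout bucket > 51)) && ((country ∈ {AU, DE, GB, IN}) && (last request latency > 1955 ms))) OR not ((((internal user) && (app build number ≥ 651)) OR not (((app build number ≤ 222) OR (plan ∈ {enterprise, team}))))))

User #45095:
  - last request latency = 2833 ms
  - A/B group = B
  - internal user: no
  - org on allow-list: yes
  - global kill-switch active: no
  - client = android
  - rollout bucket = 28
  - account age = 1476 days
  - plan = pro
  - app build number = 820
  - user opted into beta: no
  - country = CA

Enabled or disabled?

Atomic conditions:
  app build number > 950: 820 > 950 is false
  NOT user opted into beta: no → true
  A/B group = A: B == A is false
  account age between 1090 days and 1509 days: 1476 in [1090, 1509] is true
  org on allow-list: yes → true
  global kill-switch active: no → false
  plan ∈ {free, team}: pro is not in the set → false
  client = ios: android == ios is false
  rollout bucket > 51: 28 > 51 is false
  country ∈ {AU, DE, GB, IN}: CA is not in the set → false
  last request latency > 1955 ms: 2833 > 1955 is true
  internal user: no → false
  app build number ≥ 651: 820 ≥ 651 is true
  app build number ≤ 222: 820 ≤ 222 is false
  plan ∈ {enterprise, team}: pro is not in the set → false
Combine:
[1.1.1.1] false OR true OR false = true
[1.1.1.2.1] true → true = true
[1.1.1.2.2] false OR false = false
[1.1.1.2] true → false = false
[1.1.1] true AND false = false
[1.1] NOT false = true
[1] NOT true = false
[2.1.1] exactly-one(false, false) = false
[2.1.2] false AND true = false
[2.1] false AND false = false
[2.2.1.1] false AND true = false
[2.2.1.2.1] false OR false = false
[2.2.1.2] NOT false = true
[2.2.1] false OR true = true
[2.2] NOT true = false
[2] false OR false = false
[root] false OR false = false
Overall: false → disabled

Disabled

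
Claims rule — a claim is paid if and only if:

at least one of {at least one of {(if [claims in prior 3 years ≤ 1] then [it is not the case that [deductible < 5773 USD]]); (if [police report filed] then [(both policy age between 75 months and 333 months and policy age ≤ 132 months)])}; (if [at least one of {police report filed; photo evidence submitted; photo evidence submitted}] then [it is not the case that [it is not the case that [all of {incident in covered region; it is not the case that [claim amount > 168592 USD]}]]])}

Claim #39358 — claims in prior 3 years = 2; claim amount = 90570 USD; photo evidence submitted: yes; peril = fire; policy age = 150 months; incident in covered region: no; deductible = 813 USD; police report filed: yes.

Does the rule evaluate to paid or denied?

Atomic conditions:
  claims in prior 3 years ≤ 1: 2 ≤ 1 is false
  deductible < 5773 USD: 813 < 5773 is true
  police report filed: yes → true
  policy age between 75 months and 333 months: 150 in [75, 333] is true
  policy age ≤ 132 months: 150 ≤ 132 is false
  photo evidence submitted: yes → true
  incident in covered region: no → false
  claim amount > 168592 USD: 90570 > 168592 is false
Combine:
[1.1.2] NOT true = false
[1.1] false → false (antecedent false ⇒ implication holds) = true
[1.2.2] true AND false = false
[1.2] true → false = false
[1] true OR false = true
[2.1] true OR true OR true = true
[2.2.1.1.2] NOT false = true
[2.2.1.1] false AND true = false
[2.2.1] NOT false = true
[2.2] NOT true = false
[2] true → false = false
[root] true OR false = true
Overall: true → paid

Paid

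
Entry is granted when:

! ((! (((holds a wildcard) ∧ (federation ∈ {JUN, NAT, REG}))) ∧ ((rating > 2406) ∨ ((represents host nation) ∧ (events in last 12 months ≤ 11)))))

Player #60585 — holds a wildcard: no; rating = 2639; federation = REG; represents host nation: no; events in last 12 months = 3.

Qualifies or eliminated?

Eliminated

Atomic conditions:
  holds a wildcard: no → false
  federation ∈ {JUN, NAT, REG}: REG is in the set → true
  rating > 2406: 2639 > 2406 is true
  represents host nation: no → false
  events in last 12 months ≤ 11: 3 ≤ 11 is true
Combine:
[1.1.1] false AND true = false
[1.1] NOT false = true
[1.2.2] false AND true = false
[1.2] true OR false = true
[1] true AND true = true
[root] NOT true = false
Overall: false → eliminated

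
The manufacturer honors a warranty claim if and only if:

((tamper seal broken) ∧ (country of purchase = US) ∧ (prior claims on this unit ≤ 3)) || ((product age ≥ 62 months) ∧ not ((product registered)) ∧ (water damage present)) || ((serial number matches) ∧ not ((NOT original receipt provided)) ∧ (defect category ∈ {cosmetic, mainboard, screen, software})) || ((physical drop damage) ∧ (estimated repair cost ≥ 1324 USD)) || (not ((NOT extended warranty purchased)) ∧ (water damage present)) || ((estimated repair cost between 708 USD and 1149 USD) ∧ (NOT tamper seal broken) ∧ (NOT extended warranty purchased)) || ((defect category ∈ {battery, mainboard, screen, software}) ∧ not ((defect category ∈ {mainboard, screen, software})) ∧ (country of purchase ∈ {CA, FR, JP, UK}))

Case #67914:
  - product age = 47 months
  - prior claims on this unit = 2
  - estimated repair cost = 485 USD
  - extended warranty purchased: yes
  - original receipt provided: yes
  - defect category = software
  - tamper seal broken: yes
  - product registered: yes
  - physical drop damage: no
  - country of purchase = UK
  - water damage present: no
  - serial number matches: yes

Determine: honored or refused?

Atomic conditions:
  tamper seal broken: yes → true
  country of purchase = US: UK == US is false
  prior claims on this unit ≤ 3: 2 ≤ 3 is true
  product age ≥ 62 months: 47 ≥ 62 is false
  product registered: yes → true
  water damage present: no → false
  serial number matches: yes → true
  NOT original receipt provided: yes → false
  defect category ∈ {cosmetic, mainboard, screen, software}: software is in the set → true
  physical drop damage: no → false
  estimated repair cost ≥ 1324 USD: 485 ≥ 1324 is false
  NOT extended warranty purchased: yes → false
  estimated repair cost between 708 USD and 1149 USD: 485 in [708, 1149] is false
  NOT tamper seal broken: yes → false
  defect category ∈ {battery, mainboard, screen, software}: software is in the set → true
  defect category ∈ {mainboard, screen, software}: software is in the set → true
  country of purchase ∈ {CA, FR, JP, UK}: UK is in the set → true
Combine:
[1] true AND false AND true = false
[2.2] NOT true = false
[2] false AND false AND false = false
[3.2] NOT false = true
[3] true AND true AND true = true
[4] false AND false = false
[5.1] NOT false = true
[5] true AND false = false
[6] false AND false AND false = false
[7.2] NOT true = false
[7] true AND false AND true = false
[root] false OR false OR true OR false OR false OR false OR false = true
Overall: true → honored

Honored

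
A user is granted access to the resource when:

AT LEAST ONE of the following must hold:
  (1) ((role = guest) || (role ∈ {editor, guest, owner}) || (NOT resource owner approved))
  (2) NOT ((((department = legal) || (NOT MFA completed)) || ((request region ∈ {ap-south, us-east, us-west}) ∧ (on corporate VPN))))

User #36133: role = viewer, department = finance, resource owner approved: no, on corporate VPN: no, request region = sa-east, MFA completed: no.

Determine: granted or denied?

Granted

Atomic conditions:
  role = guest: viewer == guest is false
  role ∈ {editor, guest, owner}: viewer is not in the set → false
  NOT resource owner approved: no → true
  department = legal: finance == legal is false
  NOT MFA completed: no → true
  request region ∈ {ap-south, us-east, us-west}: sa-east is not in the set → false
  on corporate VPN: no → false
Combine:
[1] false OR false OR true = true
[2.1.1] false OR true = true
[2.1.2] false AND false = false
[2.1] true OR false = true
[2] NOT true = false
[root] true OR false = true
Overall: true → granted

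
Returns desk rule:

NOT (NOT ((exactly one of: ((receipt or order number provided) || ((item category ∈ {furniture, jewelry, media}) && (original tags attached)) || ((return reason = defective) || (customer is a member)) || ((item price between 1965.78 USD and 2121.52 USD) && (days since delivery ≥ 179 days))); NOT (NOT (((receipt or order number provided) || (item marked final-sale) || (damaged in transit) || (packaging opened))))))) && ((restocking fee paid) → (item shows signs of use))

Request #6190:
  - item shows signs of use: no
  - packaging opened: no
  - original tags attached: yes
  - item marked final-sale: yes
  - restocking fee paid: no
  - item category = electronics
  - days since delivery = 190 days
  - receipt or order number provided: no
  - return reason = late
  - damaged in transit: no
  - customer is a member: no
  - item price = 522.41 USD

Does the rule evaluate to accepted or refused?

Atomic conditions:
  receipt or order number provided: no → false
  item category ∈ {furniture, jewelry, media}: electronics is not in the set → false
  original tags attached: yes → true
  return reason = defective: late == defective is false
  customer is a member: no → false
  item price between 1965.78 USD and 2121.52 USD: 522.41 in [1965.78, 2121.52] is false
  days since delivery ≥ 179 days: 190 ≥ 179 is true
  item marked final-sale: yes → true
  damaged in transit: no → false
  packaging opened: no → false
  restocking fee paid: no → false
  item shows signs of use: no → false
Combine:
[1.1.1.1.2] false AND true = false
[1.1.1.1.3] false OR false = false
[1.1.1.1.4] false AND true = false
[1.1.1.1] false OR false OR false OR false = false
[1.1.1.2.1.1] false OR true OR false OR false = true
[1.1.1.2.1] NOT true = false
[1.1.1.2] NOT false = true
[1.1.1] exactly-one(false, true) = true
[1.1] NOT true = false
[1] NOT false = true
[2] false → false (antecedent false ⇒ implication holds) = true
[root] true AND true = true
Overall: true → accepted

Accepted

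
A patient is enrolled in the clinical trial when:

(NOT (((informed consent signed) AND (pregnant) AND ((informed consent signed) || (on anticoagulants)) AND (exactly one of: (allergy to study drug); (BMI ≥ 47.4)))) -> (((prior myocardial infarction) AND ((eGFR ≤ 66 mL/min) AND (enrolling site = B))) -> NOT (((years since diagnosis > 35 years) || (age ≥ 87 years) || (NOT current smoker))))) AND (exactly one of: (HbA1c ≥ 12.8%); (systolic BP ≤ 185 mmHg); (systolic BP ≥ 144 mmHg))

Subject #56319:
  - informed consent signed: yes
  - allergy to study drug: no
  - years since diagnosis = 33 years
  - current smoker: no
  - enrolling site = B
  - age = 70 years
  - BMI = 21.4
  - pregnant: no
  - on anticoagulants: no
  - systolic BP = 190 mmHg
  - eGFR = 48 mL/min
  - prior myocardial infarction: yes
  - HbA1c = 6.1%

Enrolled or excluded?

Excluded

Atomic conditions:
  informed consent signed: yes → true
  pregnant: no → false
  on anticoagulants: no → false
  allergy to study drug: no → false
  BMI ≥ 47.4: 21.4 ≥ 47.4 is false
  prior myocardial infarction: yes → true
  eGFR ≤ 66 mL/min: 48 ≤ 66 is true
  enrolling site = B: B == B is true
  years since diagnosis > 35 years: 33 > 35 is false
  age ≥ 87 years: 70 ≥ 87 is false
  NOT current smoker: no → true
  HbA1c ≥ 12.8%: 6.1 ≥ 12.8 is false
  systolic BP ≤ 185 mmHg: 190 ≤ 185 is false
  systolic BP ≥ 144 mmHg: 190 ≥ 144 is true
Combine:
[1.1.1.3] true OR false = true
[1.1.1.4] exactly-one(false, false) = false
[1.1.1] true AND false AND true AND false = false
[1.1] NOT false = true
[1.2.1.2] true AND true = true
[1.2.1] true AND true = true
[1.2.2.1] false OR false OR true = true
[1.2.2] NOT true = false
[1.2] true → false = false
[1] true → false = false
[2] exactly-one(false, false, true) = true
[root] false AND true = false
Overall: false → excluded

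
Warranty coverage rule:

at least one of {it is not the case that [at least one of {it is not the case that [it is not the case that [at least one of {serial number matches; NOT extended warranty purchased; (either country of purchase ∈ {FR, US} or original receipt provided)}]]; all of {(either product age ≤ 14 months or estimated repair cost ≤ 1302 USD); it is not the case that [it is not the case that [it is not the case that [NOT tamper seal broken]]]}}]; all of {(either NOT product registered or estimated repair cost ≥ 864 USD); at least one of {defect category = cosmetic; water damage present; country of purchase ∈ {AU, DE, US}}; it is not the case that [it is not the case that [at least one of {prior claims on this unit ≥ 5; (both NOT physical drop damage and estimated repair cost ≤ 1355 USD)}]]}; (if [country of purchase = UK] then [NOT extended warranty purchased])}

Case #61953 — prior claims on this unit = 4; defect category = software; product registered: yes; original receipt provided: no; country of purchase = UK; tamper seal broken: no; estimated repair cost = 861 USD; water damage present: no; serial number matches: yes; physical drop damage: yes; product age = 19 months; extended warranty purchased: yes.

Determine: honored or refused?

Refused

Atomic conditions:
  serial number matches: yes → true
  NOT extended warranty purchased: yes → false
  country of purchase ∈ {FR, US}: UK is not in the set → false
  original receipt provided: no → false
  product age ≤ 14 months: 19 ≤ 14 is false
  estimated repair cost ≤ 1302 USD: 861 ≤ 1302 is true
  NOT tamper seal broken: no → true
  NOT product registered: yes → false
  estimated repair cost ≥ 864 USD: 861 ≥ 864 is false
  defect category = cosmetic: software == cosmetic is false
  water damage present: no → false
  country of purchase ∈ {AU, DE, US}: UK is not in the set → false
  prior claims on this unit ≥ 5: 4 ≥ 5 is false
  NOT physical drop damage: yes → false
  estimated repair cost ≤ 1355 USD: 861 ≤ 1355 is true
  country of purchase = UK: UK == UK is true
Combine:
[1.1.1.1.1.3] false OR false = false
[1.1.1.1.1] true OR false OR false = true
[1.1.1.1] NOT true = false
[1.1.1] NOT false = true
[1.1.2.1] false OR true = true
[1.1.2.2.1.1] NOT true = false
[1.1.2.2.1] NOT false = true
[1.1.2.2] NOT true = false
[1.1.2] true AND false = false
[1.1] true OR false = true
[1] NOT true = false
[2.1] false OR false = false
[2.2] false OR false OR false = false
[2.3.1.1.2] false AND true = false
[2.3.1.1] false OR false = false
[2.3.1] NOT false = true
[2.3] NOT true = false
[2] false AND false AND false = false
[3] true → false = false
[root] false OR false OR false = false
Overall: false → refused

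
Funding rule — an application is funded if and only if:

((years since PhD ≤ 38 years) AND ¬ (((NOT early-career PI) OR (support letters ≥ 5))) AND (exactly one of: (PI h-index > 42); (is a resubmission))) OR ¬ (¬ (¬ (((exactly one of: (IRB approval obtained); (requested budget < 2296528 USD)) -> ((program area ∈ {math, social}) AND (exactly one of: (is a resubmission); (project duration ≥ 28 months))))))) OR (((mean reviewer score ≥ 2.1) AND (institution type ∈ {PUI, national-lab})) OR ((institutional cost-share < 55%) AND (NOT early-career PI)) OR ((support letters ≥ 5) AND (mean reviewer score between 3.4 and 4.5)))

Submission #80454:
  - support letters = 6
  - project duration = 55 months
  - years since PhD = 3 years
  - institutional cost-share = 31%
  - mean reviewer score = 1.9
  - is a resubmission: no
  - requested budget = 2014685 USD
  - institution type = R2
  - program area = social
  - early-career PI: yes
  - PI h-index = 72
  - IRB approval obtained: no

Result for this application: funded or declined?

Atomic conditions:
  years since PhD ≤ 38 years: 3 ≤ 38 is true
  NOT early-career PI: yes → false
  support letters ≥ 5: 6 ≥ 5 is true
  PI h-index > 42: 72 > 42 is true
  is a resubmission: no → false
  IRB approval obtained: no → false
  requested budget < 2296528 USD: 2014685 < 2296528 is true
  program area ∈ {math, social}: social is in the set → true
  project duration ≥ 28 months: 55 ≥ 28 is true
  mean reviewer score ≥ 2.1: 1.9 ≥ 2.1 is false
  institution type ∈ {PUI, national-lab}: R2 is not in the set → false
  institutional cost-share < 55%: 31 < 55 is true
  mean reviewer score between 3.4 and 4.5: 1.9 in [3.4, 4.5] is false
Combine:
[1.2.1] false OR true = true
[1.2] NOT true = false
[1.3] exactly-one(true, false) = true
[1] true AND false AND true = false
[2.1.1.1.1] exactly-one(false, true) = true
[2.1.1.1.2.2] exactly-one(false, true) = true
[2.1.1.1.2] true AND true = true
[2.1.1.1] true → true = true
[2.1.1] NOT true = false
[2.1] NOT false = true
[2] NOT true = false
[3.1] false AND false = false
[3.2] true AND false = false
[3.3] true AND false = false
[3] false OR false OR false = false
[root] false OR false OR false = false
Overall: false → declined

Declined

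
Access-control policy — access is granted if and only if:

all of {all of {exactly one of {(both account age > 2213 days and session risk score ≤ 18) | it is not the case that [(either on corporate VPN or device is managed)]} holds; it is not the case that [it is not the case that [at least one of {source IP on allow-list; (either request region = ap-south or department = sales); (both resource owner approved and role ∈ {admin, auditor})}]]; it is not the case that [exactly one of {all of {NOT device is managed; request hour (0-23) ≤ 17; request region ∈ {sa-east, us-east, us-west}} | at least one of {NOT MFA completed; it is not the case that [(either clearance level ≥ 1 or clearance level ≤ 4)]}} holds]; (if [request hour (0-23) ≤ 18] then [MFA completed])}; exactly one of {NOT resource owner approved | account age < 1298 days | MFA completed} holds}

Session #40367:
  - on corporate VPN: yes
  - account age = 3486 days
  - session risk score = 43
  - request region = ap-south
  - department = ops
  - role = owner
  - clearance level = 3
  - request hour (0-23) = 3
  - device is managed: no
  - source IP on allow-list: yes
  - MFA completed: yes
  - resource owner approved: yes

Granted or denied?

Denied

Atomic conditions:
  account age > 2213 days: 3486 > 2213 is true
  session risk score ≤ 18: 43 ≤ 18 is false
  on corporate VPN: yes → true
  device is managed: no → false
  source IP on allow-list: yes → true
  request region = ap-south: ap-south == ap-south is true
  department = sales: ops == sales is false
  resource owner approved: yes → true
  role ∈ {admin, auditor}: owner is not in the set → false
  NOT device is managed: no → true
  request hour (0-23) ≤ 17: 3 ≤ 17 is true
  request region ∈ {sa-east, us-east, us-west}: ap-south is not in the set → false
  NOT MFA completed: yes → false
  clearance level ≥ 1: 3 ≥ 1 is true
  clearance level ≤ 4: 3 ≤ 4 is true
  request hour (0-23) ≤ 18: 3 ≤ 18 is true
  MFA completed: yes → true
  NOT resource owner approved: yes → false
  account age < 1298 days: 3486 < 1298 is false
Combine:
[1.1.1] true AND false = false
[1.1.2.1] true OR false = true
[1.1.2] NOT true = false
[1.1] exactly-one(false, false) = false
[1.2.1.1.2] true OR false = true
[1.2.1.1.3] true AND false = false
[1.2.1.1] true OR true OR false = true
[1.2.1] NOT true = false
[1.2] NOT false = true
[1.3.1.1] true AND true AND false = false
[1.3.1.2.2.1] true OR true = true
[1.3.1.2.2] NOT true = false
[1.3.1.2] false OR false = false
[1.3.1] exactly-one(false, false) = false
[1.3] NOT false = true
[1.4] true → true = true
[1] false AND true AND true AND true = false
[2] exactly-one(false, false, true) = true
[root] false AND true = false
Overall: false → denied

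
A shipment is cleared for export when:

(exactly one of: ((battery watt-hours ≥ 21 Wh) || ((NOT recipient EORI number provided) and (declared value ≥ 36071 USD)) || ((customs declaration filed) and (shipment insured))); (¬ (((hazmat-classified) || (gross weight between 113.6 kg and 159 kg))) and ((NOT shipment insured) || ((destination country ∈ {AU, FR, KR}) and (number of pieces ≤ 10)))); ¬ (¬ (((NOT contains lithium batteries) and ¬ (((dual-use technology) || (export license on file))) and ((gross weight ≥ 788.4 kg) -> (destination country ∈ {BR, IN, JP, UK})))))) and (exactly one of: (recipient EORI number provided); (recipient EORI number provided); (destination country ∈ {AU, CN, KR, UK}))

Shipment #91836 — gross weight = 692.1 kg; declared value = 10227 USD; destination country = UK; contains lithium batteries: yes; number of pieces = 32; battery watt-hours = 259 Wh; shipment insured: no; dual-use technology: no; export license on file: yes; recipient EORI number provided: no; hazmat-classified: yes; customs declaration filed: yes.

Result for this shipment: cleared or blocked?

Cleared

Atomic conditions:
  battery watt-hours ≥ 21 Wh: 259 ≥ 21 is true
  NOT recipient EORI number provided: no → true
  declared value ≥ 36071 USD: 10227 ≥ 36071 is false
  customs declaration filed: yes → true
  shipment insured: no → false
  hazmat-classified: yes → true
  gross weight between 113.6 kg and 159 kg: 692.1 in [113.6, 159] is false
  NOT shipment insured: no → true
  destination country ∈ {AU, FR, KR}: UK is not in the set → false
  number of pieces ≤ 10: 32 ≤ 10 is false
  NOT contains lithium batteries: yes → false
  dual-use technology: no → false
  export license on file: yes → true
  gross weight ≥ 788.4 kg: 692.1 ≥ 788.4 is false
  destination country ∈ {BR, IN, JP, UK}: UK is in the set → true
  recipient EORI number provided: no → false
  destination country ∈ {AU, CN, KR, UK}: UK is in the set → true
Combine:
[1.1.2] true AND false = false
[1.1.3] true AND false = false
[1.1] true OR false OR false = true
[1.2.1.1] true OR false = true
[1.2.1] NOT true = false
[1.2.2.2] false AND false = false
[1.2.2] true OR false = true
[1.2] false AND true = false
[1.3.1.1.2.1] false OR true = true
[1.3.1.1.2] NOT true = false
[1.3.1.1.3] false → true (antecedent false ⇒ implication holds) = true
[1.3.1.1] false AND false AND true = false
[1.3.1] NOT false = true
[1.3] NOT true = false
[1] exactly-one(true, false, false) = true
[2] exactly-one(false, false, true) = true
[root] true AND true = true
Overall: true → cleared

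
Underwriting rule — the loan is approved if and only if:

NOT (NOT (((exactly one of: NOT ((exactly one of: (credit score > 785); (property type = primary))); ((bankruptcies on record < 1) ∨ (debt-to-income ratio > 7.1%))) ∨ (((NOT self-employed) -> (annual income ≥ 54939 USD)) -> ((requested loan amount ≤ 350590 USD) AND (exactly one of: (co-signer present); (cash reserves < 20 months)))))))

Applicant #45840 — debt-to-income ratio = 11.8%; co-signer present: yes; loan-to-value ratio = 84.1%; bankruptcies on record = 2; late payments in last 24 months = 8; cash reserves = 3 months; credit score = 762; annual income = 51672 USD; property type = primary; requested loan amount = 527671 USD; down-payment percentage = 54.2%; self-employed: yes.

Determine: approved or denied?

Approved

Atomic conditions:
  credit score > 785: 762 > 785 is false
  property type = primary: primary == primary is true
  bankruptcies on record < 1: 2 < 1 is false
  debt-to-income ratio > 7.1%: 11.8 > 7.1 is true
  NOT self-employed: yes → false
  annual income ≥ 54939 USD: 51672 ≥ 54939 is false
  requested loan amount ≤ 350590 USD: 527671 ≤ 350590 is false
  co-signer present: yes → true
  cash reserves < 20 months: 3 < 20 is true
Combine:
[1.1.1.1.1] exactly-one(false, true) = true
[1.1.1.1] NOT true = false
[1.1.1.2] false OR true = true
[1.1.1] exactly-one(false, true) = true
[1.1.2.1] false → false (antecedent false ⇒ implication holds) = true
[1.1.2.2.2] exactly-one(true, true) = false
[1.1.2.2] false AND false = false
[1.1.2] true → false = false
[1.1] true OR false = true
[1] NOT true = false
[root] NOT false = true
Overall: true → approved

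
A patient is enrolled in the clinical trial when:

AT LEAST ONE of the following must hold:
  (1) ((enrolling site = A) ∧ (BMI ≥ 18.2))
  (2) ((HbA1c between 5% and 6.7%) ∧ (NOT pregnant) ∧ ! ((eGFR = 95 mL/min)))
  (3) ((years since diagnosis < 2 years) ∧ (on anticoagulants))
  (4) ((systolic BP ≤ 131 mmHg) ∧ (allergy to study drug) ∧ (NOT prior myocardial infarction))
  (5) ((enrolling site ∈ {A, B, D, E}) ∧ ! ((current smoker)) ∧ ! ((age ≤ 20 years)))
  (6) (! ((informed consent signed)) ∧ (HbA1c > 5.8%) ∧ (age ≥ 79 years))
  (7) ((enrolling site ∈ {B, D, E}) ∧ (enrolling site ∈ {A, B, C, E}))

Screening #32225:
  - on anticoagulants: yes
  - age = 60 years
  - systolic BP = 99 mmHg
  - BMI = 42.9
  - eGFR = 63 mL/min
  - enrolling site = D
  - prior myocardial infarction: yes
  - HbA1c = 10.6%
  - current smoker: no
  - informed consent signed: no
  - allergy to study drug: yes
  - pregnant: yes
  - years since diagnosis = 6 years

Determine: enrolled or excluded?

Enrolled

Atomic conditions:
  enrolling site = A: D == A is false
  BMI ≥ 18.2: 42.9 ≥ 18.2 is true
  HbA1c between 5% and 6.7%: 10.6 in [5, 6.7] is false
  NOT pregnant: yes → false
  eGFR = 95 mL/min: 63 == 95 is false
  years since diagnosis < 2 years: 6 < 2 is false
  on anticoagulants: yes → true
  systolic BP ≤ 131 mmHg: 99 ≤ 131 is true
  allergy to study drug: yes → true
  NOT prior myocardial infarction: yes → false
  enrolling site ∈ {A, B, D, E}: D is in the set → true
  current smoker: no → false
  age ≤ 20 years: 60 ≤ 20 is false
  informed consent signed: no → false
  HbA1c > 5.8%: 10.6 > 5.8 is true
  age ≥ 79 years: 60 ≥ 79 is false
  enrolling site ∈ {B, D, E}: D is in the set → true
  enrolling site ∈ {A, B, C, E}: D is not in the set → false
Combine:
[1] false AND true = false
[2.3] NOT false = true
[2] false AND false AND true = false
[3] false AND true = false
[4] true AND true AND false = false
[5.2] NOT false = true
[5.3] NOT false = true
[5] true AND true AND true = true
[6.1] NOT false = true
[6] true AND true AND false = false
[7] true AND false = false
[root] false OR false OR false OR false OR true OR false OR false = true
Overall: true → enrolled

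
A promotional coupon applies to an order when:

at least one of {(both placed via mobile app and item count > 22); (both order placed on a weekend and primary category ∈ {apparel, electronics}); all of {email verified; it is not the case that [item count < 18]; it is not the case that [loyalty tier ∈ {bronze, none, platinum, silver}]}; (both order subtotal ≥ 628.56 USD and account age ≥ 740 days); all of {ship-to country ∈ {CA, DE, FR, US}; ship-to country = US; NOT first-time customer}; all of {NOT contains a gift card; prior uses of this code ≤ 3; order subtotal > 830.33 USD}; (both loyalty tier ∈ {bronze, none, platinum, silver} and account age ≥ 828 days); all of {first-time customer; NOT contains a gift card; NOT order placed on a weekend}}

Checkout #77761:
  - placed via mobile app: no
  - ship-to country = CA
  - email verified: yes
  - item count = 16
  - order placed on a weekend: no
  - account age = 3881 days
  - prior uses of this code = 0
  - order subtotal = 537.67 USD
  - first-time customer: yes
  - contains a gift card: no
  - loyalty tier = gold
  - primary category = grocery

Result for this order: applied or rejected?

Applied

Atomic conditions:
  placed via mobile app: no → false
  item count > 22: 16 > 22 is false
  order placed on a weekend: no → false
  primary category ∈ {apparel, electronics}: grocery is not in the set → false
  email verified: yes → true
  item count < 18: 16 < 18 is true
  loyalty tier ∈ {bronze, none, platinum, silver}: gold is not in the set → false
  order subtotal ≥ 628.56 USD: 537.67 ≥ 628.56 is false
  account age ≥ 740 days: 3881 ≥ 740 is true
  ship-to country ∈ {CA, DE, FR, US}: CA is in the set → true
  ship-to country = US: CA == US is false
  NOT first-time customer: yes → false
  NOT contains a gift card: no → true
  prior uses of this code ≤ 3: 0 ≤ 3 is true
  order subtotal > 830.33 USD: 537.67 > 830.33 is false
  account age ≥ 828 days: 3881 ≥ 828 is true
  first-time customer: yes → true
  NOT order placed on a weekend: no → true
Combine:
[1] false AND false = false
[2] false AND false = false
[3.2] NOT true = false
[3.3] NOT false = true
[3] true AND false AND true = false
[4] false AND true = false
[5] true AND false AND false = false
[6] true AND true AND false = false
[7] false AND true = false
[8] true AND true AND true = true
[root] false OR false OR false OR false OR false OR false OR false OR true = true
Overall: true → applied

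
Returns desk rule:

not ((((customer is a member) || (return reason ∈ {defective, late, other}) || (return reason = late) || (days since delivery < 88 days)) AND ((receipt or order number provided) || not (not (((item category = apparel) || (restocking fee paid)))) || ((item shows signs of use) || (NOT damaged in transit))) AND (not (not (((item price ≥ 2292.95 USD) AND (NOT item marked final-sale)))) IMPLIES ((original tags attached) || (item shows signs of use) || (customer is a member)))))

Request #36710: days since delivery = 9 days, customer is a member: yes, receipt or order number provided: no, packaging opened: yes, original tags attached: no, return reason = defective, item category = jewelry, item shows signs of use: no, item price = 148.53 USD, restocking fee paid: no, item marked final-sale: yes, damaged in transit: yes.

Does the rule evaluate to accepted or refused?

Accepted

Atomic conditions:
  customer is a member: yes → true
  return reason ∈ {defective, late, other}: defective is in the set → true
  return reason = late: defective == late is false
  days since delivery < 88 days: 9 < 88 is true
  receipt or order number provided: no → false
  item category = apparel: jewelry == apparel is false
  restocking fee paid: no → false
  item shows signs of use: no → false
  NOT damaged in transit: yes → false
  item price ≥ 2292.95 USD: 148.53 ≥ 2292.95 is false
  NOT item marked final-sale: yes → false
  original tags attached: no → false
Combine:
[1.1] true OR true OR false OR true = true
[1.2.2.1.1] false OR false = false
[1.2.2.1] NOT false = true
[1.2.2] NOT true = false
[1.2.3] false OR false = false
[1.2] false OR false OR false = false
[1.3.1.1.1] false AND false = false
[1.3.1.1] NOT false = true
[1.3.1] NOT true = false
[1.3.2] false OR false OR true = true
[1.3] false → true (antecedent false ⇒ implication holds) = true
[1] true AND false AND true = false
[root] NOT false = true
Overall: true → accepted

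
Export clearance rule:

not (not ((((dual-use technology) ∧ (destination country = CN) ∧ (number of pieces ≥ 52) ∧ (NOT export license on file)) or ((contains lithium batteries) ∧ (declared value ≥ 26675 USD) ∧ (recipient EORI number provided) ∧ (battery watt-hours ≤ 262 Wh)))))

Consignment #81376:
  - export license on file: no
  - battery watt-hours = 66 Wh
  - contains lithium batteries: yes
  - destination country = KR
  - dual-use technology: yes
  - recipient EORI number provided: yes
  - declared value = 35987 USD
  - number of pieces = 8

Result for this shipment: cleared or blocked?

Atomic conditions:
  dual-use technology: yes → true
  destination country = CN: KR == CN is false
  number of pieces ≥ 52: 8 ≥ 52 is false
  NOT export license on file: no → true
  contains lithium batteries: yes → true
  declared value ≥ 26675 USD: 35987 ≥ 26675 is true
  recipient EORI number provided: yes → true
  battery watt-hours ≤ 262 Wh: 66 ≤ 262 is true
Combine:
[1.1.1] true AND false AND false AND true = false
[1.1.2] true AND true AND true AND true = true
[1.1] false OR true = true
[1] NOT true = false
[root] NOT false = true
Overall: true → cleared

Cleared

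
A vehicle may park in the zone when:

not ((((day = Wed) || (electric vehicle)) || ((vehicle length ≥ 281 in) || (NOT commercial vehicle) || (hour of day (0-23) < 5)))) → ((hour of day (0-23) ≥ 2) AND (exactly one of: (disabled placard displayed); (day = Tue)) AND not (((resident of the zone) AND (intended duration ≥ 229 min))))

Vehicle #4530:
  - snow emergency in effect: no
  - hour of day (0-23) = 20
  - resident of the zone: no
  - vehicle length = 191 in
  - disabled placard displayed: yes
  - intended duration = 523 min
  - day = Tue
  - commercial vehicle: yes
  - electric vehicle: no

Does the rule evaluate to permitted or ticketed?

Atomic conditions:
  day = Wed: Tue == Wed is false
  electric vehicle: no → false
  vehicle length ≥ 281 in: 191 ≥ 281 is false
  NOT commercial vehicle: yes → false
  hour of day (0-23) < 5: 20 < 5 is false
  hour of day (0-23) ≥ 2: 20 ≥ 2 is true
  disabled placard displayed: yes → true
  day = Tue: Tue == Tue is true
  resident of the zone: no → false
  intended duration ≥ 229 min: 523 ≥ 229 is true
Combine:
[1.1.1] false OR false = false
[1.1.2] false OR false OR false = false
[1.1] false OR false = false
[1] NOT false = true
[2.2] exactly-one(true, true) = false
[2.3.1] false AND true = false
[2.3] NOT false = true
[2] true AND false AND true = false
[root] true → false = false
Overall: false → ticketed

Ticketed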